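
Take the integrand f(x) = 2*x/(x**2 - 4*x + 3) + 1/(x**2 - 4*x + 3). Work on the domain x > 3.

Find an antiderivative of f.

An antiderivative is F(x) = 7*log(x - 3)/2 - 3*log(x - 1)/2.

Factor the denominator ((x - 3)*(x - 1)) and decompose: f = -3/(2*(x - 1)) + 7/(2*(x - 3)); each piece integrates to a log, atan, or power term.
Check: d/dx[7*log(x - 3)/2 - 3*log(x - 1)/2] = (2*x + 1)/(x**2 - 4*x + 3), which equals f(x).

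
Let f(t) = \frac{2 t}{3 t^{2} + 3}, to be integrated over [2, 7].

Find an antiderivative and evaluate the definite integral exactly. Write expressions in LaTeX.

Antiderivative: F(t) = \frac{\log{\left(t^{2} + 1 \right)}}{3}; value = - \frac{\log{\left(5 \right)}}{3} + \frac{\log{\left(50 \right)}}{3}

f matches the chain-rule pattern g'(h)*h' with inner function h(t) = t^{2} + 1; substituting u = h(t) collapses the integral.
F(t) = \frac{\log{\left(t^{2} + 1 \right)}}{3} is an antiderivative of f.
Check: d/dt[\frac{\log{\left(t^{2} + 1 \right)}}{3}] = \frac{2 t}{3 t^{2} + 3} = f(t).
F(7) = \frac{\log{\left(50 \right)}}{3}; F(2) = \frac{\log{\left(5 \right)}}{3}.
Integral = F(7) - F(2) = - \frac{\log{\left(5 \right)}}{3} + \frac{\log{\left(50 \right)}}{3}.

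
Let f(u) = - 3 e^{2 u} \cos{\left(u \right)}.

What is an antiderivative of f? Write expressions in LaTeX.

Recover f(u) by differentiating a candidate F(u); any mismatch rules it out.
Check: d/du[- \frac{3 e^{2 u} \sin{\left(u \right)}}{5} - \frac{6 e^{2 u} \cos{\left(u \right)}}{5}] = - 3 e^{2 u} \cos{\left(u \right)} = f(u).

An antiderivative is F(u) = - \frac{3 e^{2 u} \sin{\left(u \right)}}{5} - \frac{6 e^{2 u} \cos{\left(u \right)}}{5}.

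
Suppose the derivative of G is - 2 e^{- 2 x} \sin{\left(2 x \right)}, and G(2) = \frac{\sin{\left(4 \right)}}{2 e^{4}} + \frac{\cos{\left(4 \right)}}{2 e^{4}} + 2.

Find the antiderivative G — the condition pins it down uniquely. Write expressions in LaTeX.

A first test for any G(x): its x-derivative must equal the given G'(x).
A general antiderivative is \frac{e^{- 2 x} \sin{\left(2 x \right)}}{2} + \frac{e^{- 2 x} \cos{\left(2 x \right)}}{2} + C.
The condition gives C = \frac{\sin{\left(4 \right)}}{2 e^{4}} + \frac{\cos{\left(4 \right)}}{2 e^{4}} + 2 - (\frac{\sin{\left(4 \right)}}{2 e^{4}} + \frac{\cos{\left(4 \right)}}{2 e^{4}}) = 2.
So G(x) = 2 + \frac{e^{- 2 x} \sin{\left(2 x \right)}}{2} + \frac{e^{- 2 x} \cos{\left(2 x \right)}}{2}.
Check: d/dx[2 + \frac{e^{- 2 x} \sin{\left(2 x \right)}}{2} + \frac{e^{- 2 x} \cos{\left(2 x \right)}}{2}] = - 2 e^{- 2 x} \sin{\left(2 x \right)} = G'(x).

G(x) = 2 + \frac{e^{- 2 x} \sin{\left(2 x \right)}}{2} + \frac{e^{- 2 x} \cos{\left(2 x \right)}}{2}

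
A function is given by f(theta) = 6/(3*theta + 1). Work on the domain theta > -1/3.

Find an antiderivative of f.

Any candidate F(theta) must reproduce f(theta) exactly when differentiated.
Check: d/dtheta[2*log(3*theta + 1)] = 6/(3*theta + 1) = f(theta).

An antiderivative is F(theta) = 2*log(3*theta + 1).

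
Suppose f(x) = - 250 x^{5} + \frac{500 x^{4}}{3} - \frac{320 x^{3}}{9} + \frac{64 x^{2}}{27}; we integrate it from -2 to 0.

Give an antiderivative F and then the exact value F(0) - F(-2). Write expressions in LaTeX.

Antiderivative: F(x) = - \frac{125 x^{6}}{3} + \frac{100 x^{5}}{3} - \frac{80 x^{4}}{9} + \frac{64 x^{3}}{81}; value = \frac{314432}{81}

The substitution u = - 5 x^{2} + \frac{4 x}{3} works: f is exactly (dF/du)*(du/dx) for that inner function.
F(x) = - \frac{125 x^{6}}{3} + \frac{100 x^{5}}{3} - \frac{80 x^{4}}{9} + \frac{64 x^{3}}{81} is an antiderivative of f.
Check: d/dx[- \frac{125 x^{6}}{3} + \frac{100 x^{5}}{3} - \frac{80 x^{4}}{9} + \frac{64 x^{3}}{81}] = - 250 x^{5} + \frac{500 x^{4}}{3} - \frac{320 x^{3}}{9} + \frac{64 x^{2}}{27} = f(x).
F(0) = 0; F(-2) = - \frac{314432}{81}.
Integral = F(0) - F(-2) = \frac{314432}{81}.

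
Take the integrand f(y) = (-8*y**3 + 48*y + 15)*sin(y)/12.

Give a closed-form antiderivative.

An antiderivative is F(y) = 2*y**3*cos(y)/3 - 2*y**2*sin(y) - 8*y*cos(y) + 8*sin(y) - 5*cos(y)/4.

Recover f(y) by differentiating a candidate F(y); any mismatch rules it out.
Check: d/dy[2*y**3*cos(y)/3 - 2*y**2*sin(y) - 8*y*cos(y) + 8*sin(y) - 5*cos(y)/4] = -2*y**3*sin(y)/3 + 4*y*sin(y) + 5*sin(y)/4, which equals f(y).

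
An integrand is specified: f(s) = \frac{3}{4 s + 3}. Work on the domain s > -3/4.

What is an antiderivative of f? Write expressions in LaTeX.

An antiderivative is F(s) = \frac{3 \log{\left(4 s + 3 \right)}}{4}.

A first test for any F(s): its s-derivative must equal f(s) identically.
Check: d/ds[\frac{3 \log{\left(4 s + 3 \right)}}{4}] = \frac{3}{4 s + 3} = f(s).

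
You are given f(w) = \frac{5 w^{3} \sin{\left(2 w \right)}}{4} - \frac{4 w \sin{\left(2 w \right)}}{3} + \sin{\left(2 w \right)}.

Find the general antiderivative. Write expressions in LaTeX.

F(w) = - \frac{5 w^{3} \cos{\left(2 w \right)}}{8} + \frac{15 w^{2} \sin{\left(2 w \right)}}{16} + \frac{77 w \cos{\left(2 w \right)}}{48} - \frac{77 \sin{\left(2 w \right)}}{96} - \frac{\cos{\left(2 w \right)}}{2} + C

The integrand splits into summands that can be handled one at a time.
Check: d/dw[- \frac{5 w^{3} \cos{\left(2 w \right)}}{8} + \frac{15 w^{2} \sin{\left(2 w \right)}}{16} + \frac{77 w \cos{\left(2 w \right)}}{48} - \frac{77 \sin{\left(2 w \right)}}{96} - \frac{\cos{\left(2 w \right)}}{2}] = \frac{5 w^{3} \sin{\left(2 w \right)}}{4} - \frac{4 w \sin{\left(2 w \right)}}{3} + \sin{\left(2 w \right)} = f(w).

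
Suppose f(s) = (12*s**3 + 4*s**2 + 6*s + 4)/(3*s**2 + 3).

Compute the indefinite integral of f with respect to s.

F(s) = 2*s**2 + 4*s/3 - log(s**2 + 1) + C

Differentiate the proposed F(s) back; it has to land on f(s) exactly.
Check: d/ds[2*s**2 + 4*s/3 - log(s**2 + 1)] = (12*s**3 + 4*s**2 + 6*s + 4)/(3*s**2 + 3) = f(s).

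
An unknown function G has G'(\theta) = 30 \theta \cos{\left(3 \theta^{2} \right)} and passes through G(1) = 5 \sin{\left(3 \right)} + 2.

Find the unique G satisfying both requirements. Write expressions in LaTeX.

G(\theta) = 5 \sin{\left(3 \theta^{2} \right)} + 2

The substitution u = 3 \theta^{2} works: G'(\theta) is exactly (dG/du)*(du/d\theta) for that inner function.
A general antiderivative is 5 \sin{\left(3 \theta^{2} \right)} + C.
The condition gives C = 5 \sin{\left(3 \right)} + 2 - (5 \sin{\left(3 \right)}) = 2.
So G(\theta) = 5 \sin{\left(3 \theta^{2} \right)} + 2.
Check: d/d\theta[5 \sin{\left(3 \theta^{2} \right)} + 2] = 30 \theta \cos{\left(3 \theta^{2} \right)} = G'(\theta).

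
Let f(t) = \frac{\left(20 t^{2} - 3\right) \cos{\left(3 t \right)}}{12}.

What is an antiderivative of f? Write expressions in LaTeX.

A first test for any F(t): its t-derivative must equal f(t) identically.
Check: d/dt[\frac{5 t^{2} \sin{\left(3 t \right)}}{9} + \frac{10 t \cos{\left(3 t \right)}}{27} - \frac{67 \sin{\left(3 t \right)}}{324}] = \frac{5 t^{2} \cos{\left(3 t \right)}}{3} - \frac{\cos{\left(3 t \right)}}{4}, which equals f(t).

An antiderivative is F(t) = \frac{5 t^{2} \sin{\left(3 t \right)}}{9} + \frac{10 t \cos{\left(3 t \right)}}{27} - \frac{67 \sin{\left(3 t \right)}}{324}.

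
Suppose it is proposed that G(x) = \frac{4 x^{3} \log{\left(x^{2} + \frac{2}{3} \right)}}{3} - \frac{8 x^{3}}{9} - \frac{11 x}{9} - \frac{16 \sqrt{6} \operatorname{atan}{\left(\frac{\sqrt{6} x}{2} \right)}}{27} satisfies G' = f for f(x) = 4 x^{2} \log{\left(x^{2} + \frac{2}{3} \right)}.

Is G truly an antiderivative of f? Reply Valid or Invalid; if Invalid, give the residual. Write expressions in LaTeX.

d/dx[G] = 4 x^{2} \log{\left(x^{2} + \frac{2}{3} \right)} - 3
d/dx[G] - f(x) = -3 != 0.

Invalid: d/dx[G] - f = -3, which is not 0.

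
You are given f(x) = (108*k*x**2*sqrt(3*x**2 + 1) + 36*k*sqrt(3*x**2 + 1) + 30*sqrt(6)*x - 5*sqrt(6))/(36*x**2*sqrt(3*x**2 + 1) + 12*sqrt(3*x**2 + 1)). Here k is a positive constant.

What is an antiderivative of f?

An antiderivative is F(x) = (36*k*x*sqrt(3*x**2 + 1) + 5*sqrt(6)*(-x - 2))/(12*sqrt(3*x**2 + 1)).

Any candidate F(x) must reproduce f(x) exactly when differentiated.
Check: d/dx[(36*k*x*sqrt(3*x**2 + 1) + 5*sqrt(6)*(-x - 2))/(12*sqrt(3*x**2 + 1))] = (324*k*x**4 + 216*k*x**2 + 36*k + 30*sqrt(6)*x*sqrt(3*x**2 + 1) - 5*sqrt(6)*sqrt(3*x**2 + 1))/(108*x**4 + 72*x**2 + 12), which equals f(x).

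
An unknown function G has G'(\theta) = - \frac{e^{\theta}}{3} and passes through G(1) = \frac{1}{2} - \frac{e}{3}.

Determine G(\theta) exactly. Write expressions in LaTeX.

For G(\theta) to be correct, d/d\theta[G] must agree with the stated G'(\theta) identically.
A general antiderivative is - \frac{e^{\theta}}{3} + C.
The condition gives C = \frac{1}{2} - \frac{e}{3} - (- \frac{e}{3}) = \frac{1}{2}.
So G(\theta) = \frac{3 - 2 e^{\theta}}{6}.
Check: d/d\theta[\frac{3 - 2 e^{\theta}}{6}] = - \frac{e^{\theta}}{3} = G'(\theta).

G(\theta) = \frac{3 - 2 e^{\theta}}{6}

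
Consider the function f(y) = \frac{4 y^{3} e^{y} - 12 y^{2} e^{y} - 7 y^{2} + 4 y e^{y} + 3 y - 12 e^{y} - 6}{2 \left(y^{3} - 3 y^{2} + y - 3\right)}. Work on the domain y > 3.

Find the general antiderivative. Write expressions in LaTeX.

F(y) = \frac{8 e^{y} - 12 \log{\left(y - 3 \right)} - \log{\left(y^{2} + 1 \right)}}{4} + C

Any candidate F(y) must reproduce f(y) exactly when differentiated.
Check: d/dy[\frac{8 e^{y} - 12 \log{\left(y - 3 \right)} - \log{\left(y^{2} + 1 \right)}}{4}] = \frac{4 y^{3} e^{y} - 12 y^{2} e^{y} - 7 y^{2} + 4 y e^{y} + 3 y - 12 e^{y} - 6}{2 y^{3} - 6 y^{2} + 2 y - 6}, which equals f(y).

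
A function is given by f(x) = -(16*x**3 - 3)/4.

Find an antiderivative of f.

An antiderivative is F(x) = -x**4 + 3*x/4.

A first test for any F(x): its x-derivative must equal f(x) identically.
Check: d/dx[-x**4 + 3*x/4] = 3/4 - 4*x**3, which equals f(x).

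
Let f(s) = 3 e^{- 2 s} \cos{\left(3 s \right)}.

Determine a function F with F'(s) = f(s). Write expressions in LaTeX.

An antiderivative is F(s) = \frac{9 e^{- 2 s} \sin{\left(3 s \right)}}{13} - \frac{6 e^{- 2 s} \cos{\left(3 s \right)}}{13}.

Any candidate F(s) must reproduce f(s) exactly when differentiated.
Check: d/ds[\frac{9 e^{- 2 s} \sin{\left(3 s \right)}}{13} - \frac{6 e^{- 2 s} \cos{\left(3 s \right)}}{13}] = 3 e^{- 2 s} \cos{\left(3 s \right)} = f(s).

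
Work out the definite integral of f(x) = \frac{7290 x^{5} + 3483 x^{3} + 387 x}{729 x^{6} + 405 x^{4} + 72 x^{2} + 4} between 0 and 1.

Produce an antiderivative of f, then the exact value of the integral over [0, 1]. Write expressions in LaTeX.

For F(x) to be correct the identity F'(x) - f(x) = 0 must hold.
F(x) = \frac{90 x^{2} \log{\left(3 x^{2} + \frac{1}{3} \right)} + 20 \log{\left(3 x^{2} + \frac{1}{3} \right)} - 3}{18 x^{2} + 4} is an antiderivative of f.
Check: d/dx[\frac{90 x^{2} \log{\left(3 x^{2} + \frac{1}{3} \right)} + 20 \log{\left(3 x^{2} + \frac{1}{3} \right)} - 3}{18 x^{2} + 4}] = \frac{7290 x^{5} + 3483 x^{3} + 387 x}{729 x^{6} + 405 x^{4} + 72 x^{2} + 4} = f(x).
F(1) = - \frac{3}{22} + 5 \log{\left(\frac{10}{3} \right)}; F(0) = - 5 \log{\left(3 \right)} - \frac{3}{4}.
Integral = F(1) - F(0) = \frac{27}{44} + 5 \log{\left(3 \right)} + 5 \log{\left(\frac{10}{3} \right)}.

Antiderivative: F(x) = \frac{90 x^{2} \log{\left(3 x^{2} + \frac{1}{3} \right)} + 20 \log{\left(3 x^{2} + \frac{1}{3} \right)} - 3}{18 x^{2} + 4}; value = \frac{27}{44} + 5 \log{\left(3 \right)} + 5 \log{\left(\frac{10}{3} \right)}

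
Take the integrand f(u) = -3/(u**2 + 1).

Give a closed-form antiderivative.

Any candidate F(u) must reproduce f(u) exactly when differentiated.
Check: d/du[-3*atan(u)] = -3/(u**2 + 1) = f(u).

An antiderivative is F(u) = -3*atan(u).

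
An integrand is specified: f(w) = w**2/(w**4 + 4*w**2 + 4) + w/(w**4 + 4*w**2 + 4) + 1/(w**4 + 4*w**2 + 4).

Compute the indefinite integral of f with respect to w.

The integrand splits into summands that can be handled one at a time.
Check: d/dw[-w/(4*w**2 + 8) + 3*sqrt(2)*atan(sqrt(2)*w/2)/8 - 2/(4*w**2 + 8)] = (w**2 + w + 1)/(w**4 + 4*w**2 + 4), which equals f(w).

F(w) = -w/(4*w**2 + 8) + 3*sqrt(2)*atan(sqrt(2)*w/2)/8 - 2/(4*w**2 + 8) + C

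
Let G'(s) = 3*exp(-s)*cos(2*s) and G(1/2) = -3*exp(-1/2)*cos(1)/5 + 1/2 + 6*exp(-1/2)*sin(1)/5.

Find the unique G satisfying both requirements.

G(s) = 1/2 + 6*exp(-s)*sin(2*s)/5 - 3*exp(-s)*cos(2*s)/5

Whatever form G(s) takes, its d/ds must return the stated G'(s).
A general antiderivative is 6*exp(-s)*sin(2*s)/5 - 3*exp(-s)*cos(2*s)/5 + C.
The condition gives C = -3*exp(-1/2)*cos(1)/5 + 1/2 + 6*exp(-1/2)*sin(1)/5 - (-3*exp(-1/2)*cos(1)/5 + 6*exp(-1/2)*sin(1)/5) = 1/2.
So G(s) = 1/2 + 6*exp(-s)*sin(2*s)/5 - 3*exp(-s)*cos(2*s)/5.
Check: d/ds[1/2 + 6*exp(-s)*sin(2*s)/5 - 3*exp(-s)*cos(2*s)/5] = 3*exp(-s)*cos(2*s) = G'(s).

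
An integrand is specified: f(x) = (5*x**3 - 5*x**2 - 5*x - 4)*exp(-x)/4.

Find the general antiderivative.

Recognize the product-rule pattern: f = u'v + uv' with u = -5*x**3/4 - 5*x**2/2 - 15*x/4 - 11/4, v = exp(-x), so integration by parts undoes it.
Check: d/dx[(-5*x**3 - 10*x**2 - 15*x - 11)*exp(-x)/4] = (5*x**3 - 5*x**2 - 5*x - 4)*exp(-x)/4 = f(x).

F(x) = (-5*x**3 - 10*x**2 - 15*x - 11)*exp(-x)/4 + C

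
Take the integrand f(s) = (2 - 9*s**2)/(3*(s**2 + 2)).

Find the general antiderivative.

Differentiate the proposed F(s) back; it has to land on f(s) exactly.
Check: d/ds[-(9*s - 10*sqrt(2)*atan(sqrt(2)*s/2))/3] = (2 - 9*s**2)/(3*s**2 + 6), which equals f(s).

F(s) = -(9*s - 10*sqrt(2)*atan(sqrt(2)*s/2))/3 + C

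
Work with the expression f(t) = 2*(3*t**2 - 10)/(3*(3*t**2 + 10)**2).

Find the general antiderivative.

f has the shape u'v + uv' for u = -t/3 and v = 1/(3*t**2/2 + 5) — it is the derivative of the product u*v.
Check: d/dt[-t/(9*t**2/2 + 15)] = (6*t**2 - 20)/(27*t**4 + 180*t**2 + 300), which equals f(t).

F(t) = -t/(9*t**2/2 + 15) + C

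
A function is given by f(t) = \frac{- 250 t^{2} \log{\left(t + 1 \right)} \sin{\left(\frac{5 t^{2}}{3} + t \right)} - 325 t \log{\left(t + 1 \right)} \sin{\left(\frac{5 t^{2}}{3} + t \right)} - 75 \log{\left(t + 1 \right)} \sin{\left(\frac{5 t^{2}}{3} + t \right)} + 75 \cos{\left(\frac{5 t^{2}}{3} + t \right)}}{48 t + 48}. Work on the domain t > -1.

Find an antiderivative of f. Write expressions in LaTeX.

Recognize the product-rule pattern: f = u'v + uv' with u = \frac{25 \cos{\left(\frac{5 t^{2}}{3} + t \right)}}{16}, v = \log{\left(t + 1 \right)}, so integration by parts undoes it.
Check: d/dt[\frac{25 \log{\left(t + 1 \right)} \cos{\left(\frac{5 t^{2}}{3} + t \right)}}{16}] = \frac{- 250 t^{2} \log{\left(t + 1 \right)} \sin{\left(\frac{5 t^{2}}{3} + t \right)} - 325 t \log{\left(t + 1 \right)} \sin{\left(\frac{5 t^{2}}{3} + t \right)} - 75 \log{\left(t + 1 \right)} \sin{\left(\frac{5 t^{2}}{3} + t \right)} + 75 \cos{\left(\frac{5 t^{2}}{3} + t \right)}}{48 t + 48} = f(t).

An antiderivative is F(t) = \frac{25 \log{\left(t + 1 \right)} \cos{\left(\frac{5 t^{2}}{3} + t \right)}}{16}.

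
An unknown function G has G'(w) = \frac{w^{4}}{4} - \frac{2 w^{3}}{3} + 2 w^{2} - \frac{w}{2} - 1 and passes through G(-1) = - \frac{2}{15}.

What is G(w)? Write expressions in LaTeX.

G(w) = \frac{w \left(3 w^{4} - 10 w^{3} + 40 w^{2} - 15 w - 60\right)}{60}

Integrate term by term and add the pieces.
A general antiderivative is \frac{w^{5}}{20} - \frac{w^{4}}{6} + \frac{2 w^{3}}{3} - \frac{w^{2}}{4} - w + C.
The condition gives C = - \frac{2}{15} - (- \frac{2}{15}) = 0.
So G(w) = \frac{w \left(3 w^{4} - 10 w^{3} + 40 w^{2} - 15 w - 60\right)}{60}.
Check: d/dw[\frac{w \left(3 w^{4} - 10 w^{3} + 40 w^{2} - 15 w - 60\right)}{60}] = \frac{w^{4}}{4} - \frac{2 w^{3}}{3} + 2 w^{2} - \frac{w}{2} - 1 = G'(w).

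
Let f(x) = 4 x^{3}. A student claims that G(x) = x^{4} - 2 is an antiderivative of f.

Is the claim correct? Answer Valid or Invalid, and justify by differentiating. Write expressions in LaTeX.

Valid - the claim checks out under differentiation.

d/dx[G] = 4 x^{3}
This equals f(x) exactly, so the claim holds.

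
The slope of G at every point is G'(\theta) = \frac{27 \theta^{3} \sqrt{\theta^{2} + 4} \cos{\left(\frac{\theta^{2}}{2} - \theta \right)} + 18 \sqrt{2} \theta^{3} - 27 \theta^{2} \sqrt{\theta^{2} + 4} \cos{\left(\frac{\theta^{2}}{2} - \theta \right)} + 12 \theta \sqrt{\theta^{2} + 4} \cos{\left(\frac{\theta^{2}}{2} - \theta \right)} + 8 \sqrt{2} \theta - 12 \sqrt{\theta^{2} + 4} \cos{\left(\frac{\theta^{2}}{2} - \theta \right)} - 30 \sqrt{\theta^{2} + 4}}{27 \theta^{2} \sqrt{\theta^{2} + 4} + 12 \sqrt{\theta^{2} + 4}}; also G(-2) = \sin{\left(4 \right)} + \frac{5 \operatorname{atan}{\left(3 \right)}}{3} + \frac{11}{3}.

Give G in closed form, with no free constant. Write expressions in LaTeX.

G(\theta) = \frac{4 \sqrt{\frac{\theta^{2}}{2} + 2}}{3} + \sin{\left(\frac{\theta^{2}}{2} - \theta \right)} - \frac{5 \operatorname{atan}{\left(\frac{3 \theta}{2} \right)}}{3} + 1

Whatever form G(\theta) takes, its d/d\theta must return the stated G'(\theta).
A general antiderivative is \frac{4 \sqrt{\frac{\theta^{2}}{2} + 2}}{3} + \sin{\left(\frac{\theta^{2}}{2} - \theta \right)} - \frac{5 \operatorname{atan}{\left(\frac{3 \theta}{2} \right)}}{3} + C.
The condition gives C = \sin{\left(4 \right)} + \frac{5 \operatorname{atan}{\left(3 \right)}}{3} + \frac{11}{3} - (\sin{\left(4 \right)} + \frac{5 \operatorname{atan}{\left(3 \right)}}{3} + \frac{8}{3}) = 1.
So G(\theta) = \frac{4 \sqrt{\frac{\theta^{2}}{2} + 2}}{3} + \sin{\left(\frac{\theta^{2}}{2} - \theta \right)} - \frac{5 \operatorname{atan}{\left(\frac{3 \theta}{2} \right)}}{3} + 1.
Check: d/d\theta[\frac{4 \sqrt{\frac{\theta^{2}}{2} + 2}}{3} + \sin{\left(\frac{\theta^{2}}{2} - \theta \right)} - \frac{5 \operatorname{atan}{\left(\frac{3 \theta}{2} \right)}}{3} + 1] = \frac{27 \theta^{3} \sqrt{\theta^{2} + 4} \cos{\left(\frac{\theta^{2}}{2} - \theta \right)} + 18 \sqrt{2} \theta^{3} - 27 \theta^{2} \sqrt{\theta^{2} + 4} \cos{\left(\frac{\theta^{2}}{2} - \theta \right)} + 12 \theta \sqrt{\theta^{2} + 4} \cos{\left(\frac{\theta^{2}}{2} - \theta \right)} + 8 \sqrt{2} \theta - 12 \sqrt{\theta^{2} + 4} \cos{\left(\frac{\theta^{2}}{2} - \theta \right)} - 30 \sqrt{\theta^{2} + 4}}{27 \theta^{2} \sqrt{\theta^{2} + 4} + 12 \sqrt{\theta^{2} + 4}} = G'(\theta).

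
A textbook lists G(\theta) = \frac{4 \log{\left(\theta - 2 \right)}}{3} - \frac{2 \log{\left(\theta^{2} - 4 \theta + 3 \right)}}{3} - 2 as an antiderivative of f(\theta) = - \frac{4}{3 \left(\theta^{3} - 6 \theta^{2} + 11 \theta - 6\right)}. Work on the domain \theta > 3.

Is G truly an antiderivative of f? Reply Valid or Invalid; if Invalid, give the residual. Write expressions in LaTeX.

d/d\theta[G] = - \frac{4}{3 \theta^{3} - 18 \theta^{2} + 33 \theta - 18}
This equals f(\theta) exactly, so the claim holds.

Valid - the claim checks out under differentiation.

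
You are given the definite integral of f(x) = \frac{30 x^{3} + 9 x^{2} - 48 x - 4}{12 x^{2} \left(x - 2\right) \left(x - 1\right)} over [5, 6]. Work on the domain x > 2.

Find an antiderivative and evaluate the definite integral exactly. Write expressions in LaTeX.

Antiderivative: F(x) = - \frac{9 \log{\left(x \right)}}{4} + \frac{11 \log{\left(x - 2 \right)}}{3} + \frac{13 \log{\left(x - 1 \right)}}{12} + \frac{1}{6 x}; value = - \frac{9 \log{\left(6 \right)}}{4} - \frac{11 \log{\left(3 \right)}}{3} - \frac{1}{180} + \frac{31 \log{\left(4 \right)}}{12} + \frac{10 \log{\left(5 \right)}}{3}

Factor the denominator (12 x^{2} \left(x - 2\right) \left(x - 1\right)) and decompose: f = \frac{13}{12 \left(x - 1\right)} + \frac{11}{3 \left(x - 2\right)} - \frac{9}{4 x} - \frac{1}{6 x^{2}}; each piece integrates to a log, atan, or power term.
F(x) = - \frac{9 \log{\left(x \right)}}{4} + \frac{11 \log{\left(x - 2 \right)}}{3} + \frac{13 \log{\left(x - 1 \right)}}{12} + \frac{1}{6 x} is an antiderivative of f.
Check: d/dx[- \frac{9 \log{\left(x \right)}}{4} + \frac{11 \log{\left(x - 2 \right)}}{3} + \frac{13 \log{\left(x - 1 \right)}}{12} + \frac{1}{6 x}] = \frac{30 x^{3} + 9 x^{2} - 48 x - 4}{12 x^{4} - 36 x^{3} + 24 x^{2}}, which equals f(x).
F(6) = - \frac{9 \log{\left(6 \right)}}{4} + \frac{1}{36} + \frac{13 \log{\left(5 \right)}}{12} + \frac{11 \log{\left(4 \right)}}{3}; F(5) = - \frac{9 \log{\left(5 \right)}}{4} + \frac{1}{30} + \frac{13 \log{\left(4 \right)}}{12} + \frac{11 \log{\left(3 \right)}}{3}.
Integral = F(6) - F(5) = - \frac{9 \log{\left(6 \right)}}{4} - \frac{11 \log{\left(3 \right)}}{3} - \frac{1}{180} + \frac{31 \log{\left(4 \right)}}{12} + \frac{10 \log{\left(5 \right)}}{3}.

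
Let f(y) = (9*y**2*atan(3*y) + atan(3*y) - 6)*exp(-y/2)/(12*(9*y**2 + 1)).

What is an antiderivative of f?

f has the shape u'v + uv' for u = -atan(3*y)/6 and v = exp(-y/2) — it is the derivative of the product u*v.
Check: d/dy[-exp(-y/2)*atan(3*y)/6] = (9*y**2*atan(3*y) + atan(3*y) - 6)/(108*y**2*exp(y/2) + 12*exp(y/2)), which equals f(y).

An antiderivative is F(y) = -exp(-y/2)*atan(3*y)/6.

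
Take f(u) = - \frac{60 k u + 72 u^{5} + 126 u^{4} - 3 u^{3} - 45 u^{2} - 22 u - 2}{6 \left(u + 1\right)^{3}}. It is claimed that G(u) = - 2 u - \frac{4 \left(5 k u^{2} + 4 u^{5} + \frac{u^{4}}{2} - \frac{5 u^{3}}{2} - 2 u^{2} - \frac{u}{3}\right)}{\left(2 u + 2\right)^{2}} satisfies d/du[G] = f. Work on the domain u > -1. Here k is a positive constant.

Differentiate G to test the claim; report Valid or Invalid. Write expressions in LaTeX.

d/du[G] = \frac{- 60 k u - 72 u^{5} - 126 u^{4} - 9 u^{3} + 9 u^{2} - 14 u - 10}{6 u^{3} + 18 u^{2} + 18 u + 6}
d/du[G] - f(u) = -2 != 0.

Invalid: d/du[G] - f = -2, which is not 0.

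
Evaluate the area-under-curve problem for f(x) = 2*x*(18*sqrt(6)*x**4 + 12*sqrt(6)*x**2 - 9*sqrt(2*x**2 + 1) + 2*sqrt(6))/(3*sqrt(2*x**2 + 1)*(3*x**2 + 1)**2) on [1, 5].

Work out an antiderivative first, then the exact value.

Antiderivative: F(x) = 4*sqrt(3*x**2 + 3/2)/3 + 2/(6*x**2 + 2); value = -2*sqrt(2) - 9/38 + 2*sqrt(34)

Whatever form F(x) takes, F'(x) = f(x) is non-negotiable.
F(x) = 4*sqrt(3*x**2 + 3/2)/3 + 2/(6*x**2 + 2) is an antiderivative of f.
Check: d/dx[4*sqrt(3*x**2 + 3/2)/3 + 2/(6*x**2 + 2)] = (36*sqrt(6)*x**5 + 24*sqrt(6)*x**3 - 18*x*sqrt(2*x**2 + 1) + 4*sqrt(6)*x)/(27*x**4*sqrt(2*x**2 + 1) + 18*x**2*sqrt(2*x**2 + 1) + 3*sqrt(2*x**2 + 1)), which equals f(x).
F(5) = 1/76 + 2*sqrt(34); F(1) = 1/4 + 2*sqrt(2).
Integral = F(5) - F(1) = -2*sqrt(2) - 9/38 + 2*sqrt(34).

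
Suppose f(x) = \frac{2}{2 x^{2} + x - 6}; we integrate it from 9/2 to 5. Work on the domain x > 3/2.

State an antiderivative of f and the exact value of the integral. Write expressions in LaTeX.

Antiderivative: F(x) = \frac{2 \log{\left(x - \frac{3}{2} \right)}}{7} - \frac{2 \log{\left(x + 2 \right)}}{7}; value = - \frac{2 \log{\left(7 \right)}}{7} - \frac{2 \log{\left(3 \right)}}{7} + \frac{2 \log{\left(\frac{7}{2} \right)}}{7} + \frac{2 \log{\left(\frac{13}{2} \right)}}{7}

The denominator factors as \left(x + 2\right) \left(2 x - 3\right); partial fractions split f into directly integrable pieces: \frac{4}{7 \left(2 x - 3\right)} - \frac{2}{7 \left(x + 2\right)}.
F(x) = \frac{2 \log{\left(x - \frac{3}{2} \right)}}{7} - \frac{2 \log{\left(x + 2 \right)}}{7} is an antiderivative of f.
Check: d/dx[\frac{2 \log{\left(x - \frac{3}{2} \right)}}{7} - \frac{2 \log{\left(x + 2 \right)}}{7}] = \frac{2}{2 x^{2} + x - 6} = f(x).
F(5) = - \frac{2 \log{\left(7 \right)}}{7} + \frac{2 \log{\left(\frac{7}{2} \right)}}{7}; F(9/2) = - \frac{2 \log{\left(\frac{13}{2} \right)}}{7} + \frac{2 \log{\left(3 \right)}}{7}.
Integral = F(5) - F(9/2) = - \frac{2 \log{\left(7 \right)}}{7} - \frac{2 \log{\left(3 \right)}}{7} + \frac{2 \log{\left(\frac{7}{2} \right)}}{7} + \frac{2 \log{\left(\frac{13}{2} \right)}}{7}.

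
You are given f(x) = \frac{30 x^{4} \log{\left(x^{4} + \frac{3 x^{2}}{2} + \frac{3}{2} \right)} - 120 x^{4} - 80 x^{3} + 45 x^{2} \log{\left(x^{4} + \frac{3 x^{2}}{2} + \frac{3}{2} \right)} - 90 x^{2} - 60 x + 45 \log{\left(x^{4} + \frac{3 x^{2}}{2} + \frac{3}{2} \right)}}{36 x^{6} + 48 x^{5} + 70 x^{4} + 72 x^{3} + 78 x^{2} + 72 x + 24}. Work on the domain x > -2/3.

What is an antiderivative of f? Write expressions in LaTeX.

Recognize the product-rule pattern: f = u'v + uv' with u = - \frac{5}{2 \left(3 x + 2\right)}, v = \log{\left(x^{4} + \frac{3 x^{2}}{2} + \frac{3}{2} \right)}, so integration by parts undoes it.
Check: d/dx[- \frac{5 \log{\left(x^{4} + \frac{3 x^{2}}{2} + \frac{3}{2} \right)}}{2 \left(3 x + 2\right)}] = \frac{30 x^{4} \log{\left(x^{4} + \frac{3 x^{2}}{2} + \frac{3}{2} \right)} - 120 x^{4} - 80 x^{3} + 45 x^{2} \log{\left(x^{4} + \frac{3 x^{2}}{2} + \frac{3}{2} \right)} - 90 x^{2} - 60 x + 45 \log{\left(x^{4} + \frac{3 x^{2}}{2} + \frac{3}{2} \right)}}{36 x^{6} + 48 x^{5} + 70 x^{4} + 72 x^{3} + 78 x^{2} + 72 x + 24} = f(x).

An antiderivative is F(x) = - \frac{5 \log{\left(x^{4} + \frac{3 x^{2}}{2} + \frac{3}{2} \right)}}{2 \left(3 x + 2\right)}.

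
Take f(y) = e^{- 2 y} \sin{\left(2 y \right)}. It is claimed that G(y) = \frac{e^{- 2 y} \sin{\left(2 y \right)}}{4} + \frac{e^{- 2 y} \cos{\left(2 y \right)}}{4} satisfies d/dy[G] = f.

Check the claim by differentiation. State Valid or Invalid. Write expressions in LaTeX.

d/dy[G] = - e^{- 2 y} \sin{\left(2 y \right)}
d/dy[G] - f(y) = - 2 e^{- 2 y} \sin{\left(2 y \right)} != 0.

Invalid: d/dy[G] - f = - 2 e^{- 2 y} \sin{\left(2 y \right)}, which is not 0.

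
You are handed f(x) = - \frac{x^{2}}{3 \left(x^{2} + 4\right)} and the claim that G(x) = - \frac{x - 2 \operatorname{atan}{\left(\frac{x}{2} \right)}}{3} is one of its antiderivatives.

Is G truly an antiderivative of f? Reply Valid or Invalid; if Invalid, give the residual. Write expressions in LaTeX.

d/dx[G] = - \frac{x^{2}}{3 x^{2} + 12}
This equals f(x) exactly, so the claim holds.

Valid. The derivative of G reproduces f.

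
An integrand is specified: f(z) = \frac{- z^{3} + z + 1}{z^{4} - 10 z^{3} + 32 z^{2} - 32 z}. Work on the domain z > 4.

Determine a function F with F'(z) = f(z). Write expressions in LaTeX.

The denominator factors as z \left(z - 4\right)^{2} \left(z - 2\right); partial fractions split f into directly integrable pieces: - \frac{5}{8 \left(z - 2\right)} - \frac{11}{32 \left(z - 4\right)} - \frac{59}{8 \left(z - 4\right)^{2}} - \frac{1}{32 z}.
Check: d/dz[\frac{- \left(z - 4\right) \log{\left(z \right)} - 11 \left(z - 4\right) \log{\left(z - 4 \right)} - 20 \left(z - 4\right) \log{\left(z - 2 \right)} + 236}{32 \left(z - 4\right)}] = \frac{- z^{3} + z + 1}{z^{4} - 10 z^{3} + 32 z^{2} - 32 z} = f(z).

An antiderivative is F(z) = \frac{- \left(z - 4\right) \log{\left(z \right)} - 11 \left(z - 4\right) \log{\left(z - 4 \right)} - 20 \left(z - 4\right) \log{\left(z - 2 \right)} + 236}{32 \left(z - 4\right)}.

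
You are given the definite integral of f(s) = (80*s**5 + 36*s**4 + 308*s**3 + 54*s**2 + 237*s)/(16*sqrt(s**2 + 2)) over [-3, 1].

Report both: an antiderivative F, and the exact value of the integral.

Recognize the product-rule pattern: f = u'v + uv' with u = -3*sqrt(s**2 + 2)/4, v = -4*s**4/3 - 3*s**3/4 - 5*s**2 + 1/4, so integration by parts undoes it.
F(s) = sqrt(s**2 + 2)*(16*s**4 + 9*s**3 + 60*s**2 - 3)/16 is an antiderivative of f.
Check: d/ds[sqrt(s**2 + 2)*(16*s**4 + 9*s**3 + 60*s**2 - 3)/16] = (80*s**5 + 36*s**4 + 308*s**3 + 54*s**2 + 237*s)/(16*sqrt(s**2 + 2)) = f(s).
F(1) = 41*sqrt(3)/8; F(-3) = 795*sqrt(11)/8.
Integral = F(1) - F(-3) = -795*sqrt(11)/8 + 41*sqrt(3)/8.

Antiderivative: F(s) = sqrt(s**2 + 2)*(16*s**4 + 9*s**3 + 60*s**2 - 3)/16; value = -795*sqrt(11)/8 + 41*sqrt(3)/8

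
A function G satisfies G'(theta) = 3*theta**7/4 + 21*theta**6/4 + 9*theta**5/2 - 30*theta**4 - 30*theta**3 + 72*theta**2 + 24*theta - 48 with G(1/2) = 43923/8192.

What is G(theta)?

G'(theta) matches the chain-rule pattern g'(h)*h' with inner function h(theta) = theta**2/2 + theta - 2; substituting u = h(theta) collapses the integral.
A general antiderivative is 3*(theta**2/2 + theta - 2)**4/2 + C.
The condition gives C = 43923/8192 - (43923/8192) = 0.
So G(theta) = 3*(theta**2 + 2*theta - 4)**4/32.
Check: d/dtheta[3*(theta**2 + 2*theta - 4)**4/32] = 3*theta**7/4 + 21*theta**6/4 + 9*theta**5/2 - 30*theta**4 - 30*theta**3 + 72*theta**2 + 24*theta - 48 = G'(theta).

G(theta) = 3*(theta**2 + 2*theta - 4)**4/32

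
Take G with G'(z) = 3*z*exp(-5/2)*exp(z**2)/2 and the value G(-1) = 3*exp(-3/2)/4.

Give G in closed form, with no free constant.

G'(z) matches the chain-rule pattern g'(h)*h' with inner function h(z) = z**2 - 5/2; substituting u = h(z) collapses the integral.
A general antiderivative is 3*exp(z**2 - 5/2)/4 + C.
The condition gives C = 3*exp(-3/2)/4 - (3*exp(-3/2)/4) = 0.
So G(z) = 3*exp(-5/2)*exp(z**2)/4.
Check: d/dz[3*exp(-5/2)*exp(z**2)/4] = 3*z*exp(-5/2)*exp(z**2)/2 = G'(z).

G(z) = 3*exp(-5/2)*exp(z**2)/4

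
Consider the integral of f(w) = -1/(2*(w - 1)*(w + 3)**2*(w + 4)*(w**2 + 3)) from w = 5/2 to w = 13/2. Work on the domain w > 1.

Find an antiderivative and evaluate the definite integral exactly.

The denominator factors as 2*(w - 1)*(w + 3)**2*(w + 4)*(w**2 + 3); partial fractions split f into directly integrable pieces: -(w - 4)/(912*(w**2 + 3)) + 1/(190*(w + 4)) - 1/(384*(w + 3)) + 1/(96*(w + 3)**2) - 1/(640*(w - 1)).
F(w) = -log(w - 1)/640 - log(w + 3)/384 + log(w + 4)/190 - log(w**2 + 3)/1824 + sqrt(3)*atan(sqrt(3)*w/3)/684 - 1/(96*w + 288) is an antiderivative of f.
Check: d/dw[-log(w - 1)/640 - log(w + 3)/384 + log(w + 4)/190 - log(w**2 + 3)/1824 + sqrt(3)*atan(sqrt(3)*w/3)/684 - 1/(96*w + 288)] = -1/(2*w**6 + 18*w**5 + 52*w**4 + 60*w**3 + 66*w**2 + 18*w - 216), which equals f(w).
F(13/2) = -log(19/2)/384 - log(11/2)/640 - log(181/4)/1824 - 1/912 + sqrt(3)*atan(13*sqrt(3)/6)/684 + log(21/2)/190; F(5/2) = -log(11/2)/384 - 1/528 - log(37/4)/1824 - log(3/2)/640 + sqrt(3)*atan(5*sqrt(3)/6)/684 + log(13/2)/190.
Integral = F(13/2) - F(5/2) = -log(13/2)/190 - log(19/2)/384 - sqrt(3)*atan(5*sqrt(3)/6)/684 - log(181/4)/1824 + log(3/2)/640 + 1/1254 + log(37/4)/1824 + log(11/2)/960 + sqrt(3)*atan(13*sqrt(3)/6)/684 + log(21/2)/190.

Antiderivative: F(w) = -log(w - 1)/640 - log(w + 3)/384 + log(w + 4)/190 - log(w**2 + 3)/1824 + sqrt(3)*atan(sqrt(3)*w/3)/684 - 1/(96*w + 288); value = -log(13/2)/190 - log(19/2)/384 - sqrt(3)*atan(5*sqrt(3)/6)/684 - log(181/4)/1824 + log(3/2)/640 + 1/1254 + log(37/4)/1824 + log(11/2)/960 + sqrt(3)*atan(13*sqrt(3)/6)/684 + log(21/2)/190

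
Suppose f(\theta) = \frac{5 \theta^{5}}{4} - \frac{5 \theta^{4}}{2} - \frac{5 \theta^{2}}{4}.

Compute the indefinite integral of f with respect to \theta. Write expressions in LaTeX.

F(\theta) = \frac{5 \theta^{6}}{24} - \frac{\theta^{5}}{2} - \frac{5 \theta^{3}}{12} + C

Integrate term by term and add the pieces.
Check: d/d\theta[\frac{5 \theta^{6}}{24} - \frac{\theta^{5}}{2} - \frac{5 \theta^{3}}{12}] = \frac{5 \theta^{5}}{4} - \frac{5 \theta^{4}}{2} - \frac{5 \theta^{2}}{4} = f(\theta).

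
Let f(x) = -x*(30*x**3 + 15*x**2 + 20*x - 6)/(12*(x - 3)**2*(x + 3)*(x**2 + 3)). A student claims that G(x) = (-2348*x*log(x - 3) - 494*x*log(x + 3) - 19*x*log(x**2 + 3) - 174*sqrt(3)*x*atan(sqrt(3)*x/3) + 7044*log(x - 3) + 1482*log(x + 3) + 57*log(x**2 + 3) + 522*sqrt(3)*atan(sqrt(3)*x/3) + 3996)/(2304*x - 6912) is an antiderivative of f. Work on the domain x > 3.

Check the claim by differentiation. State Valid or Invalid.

d/dx[G] = (-30*x**4 - 15*x**3 - 20*x**2 + 6*x)/(24*x**5 - 72*x**4 - 144*x**3 + 432*x**2 - 648*x + 1944)
d/dx[G] - f(x) = (30*x**4 + 15*x**3 + 20*x**2 - 6*x)/(24*x**5 - 72*x**4 - 144*x**3 + 432*x**2 - 648*x + 1944) != 0.

Invalid: d/dx[G] - f = (30*x**4 + 15*x**3 + 20*x**2 - 6*x)/(24*x**5 - 72*x**4 - 144*x**3 + 432*x**2 - 648*x + 1944), which is not 0.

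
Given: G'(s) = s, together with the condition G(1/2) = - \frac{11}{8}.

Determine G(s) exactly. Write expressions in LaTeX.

Any candidate G(s) must reproduce the stated G'(s) exactly.
A general antiderivative is \frac{s^{2}}{2} - 2 + C.
The condition gives C = - \frac{11}{8} - (- \frac{15}{8}) = \frac{1}{2}.
So G(s) = \frac{s^{2} - 3}{2}.
Check: d/ds[\frac{s^{2} - 3}{2}] = s = G'(s).

G(s) = \frac{s^{2} - 3}{2}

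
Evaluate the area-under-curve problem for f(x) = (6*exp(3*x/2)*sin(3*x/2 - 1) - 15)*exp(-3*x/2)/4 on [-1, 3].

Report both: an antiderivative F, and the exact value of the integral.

Check any antiderivative F(x) by computing F'(x) and comparing it with f(x).
F(x) = -cos(3*x/2 - 1) + 5*exp(-3*x/2)/2 is an antiderivative of f.
Check: d/dx[-cos(3*x/2 - 1) + 5*exp(-3*x/2)/2] = (6*exp(3*x/2)*sin(3*x/2 - 1) - 15)*exp(-3*x/2)/4 = f(x).
F(3) = 5*exp(-9/2)/2 - cos(7/2); F(-1) = -cos(5/2) + 5*exp(3/2)/2.
Integral = F(3) - F(-1) = -5*exp(3/2)/2 + cos(5/2) + 5*exp(-9/2)/2 - cos(7/2).

Antiderivative: F(x) = -cos(3*x/2 - 1) + 5*exp(-3*x/2)/2; value = -5*exp(3/2)/2 + cos(5/2) + 5*exp(-9/2)/2 - cos(7/2)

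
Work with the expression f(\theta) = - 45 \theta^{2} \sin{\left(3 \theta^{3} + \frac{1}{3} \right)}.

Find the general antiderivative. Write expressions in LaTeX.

F(\theta) = 5 \cos{\left(3 \theta^{3} + \frac{1}{3} \right)} + C

f matches the chain-rule pattern g'(h)*h' with inner function h(\theta) = 3 \theta^{3} + \frac{1}{3}; substituting u = h(\theta) collapses the integral.
Check: d/d\theta[5 \cos{\left(3 \theta^{3} + \frac{1}{3} \right)}] = - 45 \theta^{2} \sin{\left(3 \theta^{3} + \frac{1}{3} \right)} = f(\theta).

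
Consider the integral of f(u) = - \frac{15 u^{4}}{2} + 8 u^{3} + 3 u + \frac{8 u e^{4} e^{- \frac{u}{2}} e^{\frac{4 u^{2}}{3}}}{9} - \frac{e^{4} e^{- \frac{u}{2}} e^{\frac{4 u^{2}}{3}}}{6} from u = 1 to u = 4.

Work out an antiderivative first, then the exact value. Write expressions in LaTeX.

Antiderivative: F(u) = - \frac{9 u^{5} - 12 u^{4} - 9 u^{2} + 30 - 2 e^{4} e^{- \frac{u}{2}} e^{\frac{4 u^{2}}{3}}}{6}; value = -1002 - \frac{e^{\frac{29}{6}}}{3} + \frac{e^{\frac{70}{3}}}{3}

Integrate term by term and add the pieces.
F(u) = - \frac{9 u^{5} - 12 u^{4} - 9 u^{2} + 30 - 2 e^{4} e^{- \frac{u}{2}} e^{\frac{4 u^{2}}{3}}}{6} is an antiderivative of f.
Check: d/du[- \frac{9 u^{5} - 12 u^{4} - 9 u^{2} + 30 - 2 e^{4} e^{- \frac{u}{2}} e^{\frac{4 u^{2}}{3}}}{6}] = \frac{\left(- 135 u^{4} e^{\frac{u}{2}} + 144 u^{3} e^{\frac{u}{2}} + 54 u e^{\frac{u}{2}} + 16 u e^{4} e^{\frac{4 u^{2}}{3}} - 3 e^{4} e^{\frac{4 u^{2}}{3}}\right) e^{- \frac{u}{2}}}{18}, which equals f(u).
F(4) = -1005 + \frac{e^{\frac{70}{3}}}{3}; F(1) = -3 + \frac{e^{\frac{29}{6}}}{3}.
Integral = F(4) - F(1) = -1002 - \frac{e^{\frac{29}{6}}}{3} + \frac{e^{\frac{70}{3}}}{3}.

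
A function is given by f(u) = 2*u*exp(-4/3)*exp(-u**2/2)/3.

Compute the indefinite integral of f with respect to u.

F(u) = -2*exp(-4/3)*exp(-u**2/2)/3 + C

f matches the chain-rule pattern g'(h)*h' with inner function h(u) = -u**2/2 - 4/3; substituting w = h(u) collapses the integral.
Check: d/du[-2*exp(-4/3)*exp(-u**2/2)/3] = 2*u*exp(-4/3)*exp(-u**2/2)/3 = f(u).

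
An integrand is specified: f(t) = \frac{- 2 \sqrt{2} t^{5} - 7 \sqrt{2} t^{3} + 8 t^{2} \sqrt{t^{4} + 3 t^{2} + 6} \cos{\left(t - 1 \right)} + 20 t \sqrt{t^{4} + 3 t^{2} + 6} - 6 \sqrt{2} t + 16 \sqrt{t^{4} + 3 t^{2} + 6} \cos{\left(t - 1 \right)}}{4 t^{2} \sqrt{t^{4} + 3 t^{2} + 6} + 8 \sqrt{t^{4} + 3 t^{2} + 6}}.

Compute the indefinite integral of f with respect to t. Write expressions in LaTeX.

F(t) = - \frac{\sqrt{\frac{t^{4}}{2} + \frac{3 t^{2}}{2} + 3}}{2} + \frac{5 \log{\left(t^{2} + 2 \right)}}{2} + 2 \sin{\left(t - 1 \right)} + C

Check any antiderivative F(t) by computing F'(t) and comparing it with f(t).
Check: d/dt[- \frac{\sqrt{\frac{t^{4}}{2} + \frac{3 t^{2}}{2} + 3}}{2} + \frac{5 \log{\left(t^{2} + 2 \right)}}{2} + 2 \sin{\left(t - 1 \right)}] = \frac{- 2 \sqrt{2} t^{5} - 7 \sqrt{2} t^{3} + 8 t^{2} \sqrt{t^{4} + 3 t^{2} + 6} \cos{\left(t - 1 \right)} + 20 t \sqrt{t^{4} + 3 t^{2} + 6} - 6 \sqrt{2} t + 16 \sqrt{t^{4} + 3 t^{2} + 6} \cos{\left(t - 1 \right)}}{4 t^{2} \sqrt{t^{4} + 3 t^{2} + 6} + 8 \sqrt{t^{4} + 3 t^{2} + 6}} = f(t).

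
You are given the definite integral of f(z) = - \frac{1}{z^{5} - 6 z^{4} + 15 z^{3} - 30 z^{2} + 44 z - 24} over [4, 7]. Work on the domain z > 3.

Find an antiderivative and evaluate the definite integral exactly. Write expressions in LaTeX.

Factor the denominator (\left(z - 3\right) \left(z - 2\right) \left(z - 1\right) \left(z^{2} + 4\right)) and decompose: f = \frac{7 z - 18}{520 \left(z^{2} + 4\right)} - \frac{1}{10 \left(z - 1\right)} + \frac{1}{8 \left(z - 2\right)} - \frac{1}{26 \left(z - 3\right)}; each piece integrates to a log, atan, or power term.
F(z) = - \frac{\log{\left(z - 3 \right)}}{26} + \frac{\log{\left(z - 2 \right)}}{8} - \frac{\log{\left(z - 1 \right)}}{10} + \frac{7 \log{\left(z^{2} + 4 \right)}}{1040} - \frac{9 \operatorname{atan}{\left(\frac{z}{2} \right)}}{520} is an antiderivative of f.
Check: d/dz[- \frac{\log{\left(z - 3 \right)}}{26} + \frac{\log{\left(z - 2 \right)}}{8} - \frac{\log{\left(z - 1 \right)}}{10} + \frac{7 \log{\left(z^{2} + 4 \right)}}{1040} - \frac{9 \operatorname{atan}{\left(\frac{z}{2} \right)}}{520}] = - \frac{1}{z^{5} - 6 z^{4} + 15 z^{3} - 30 z^{2} + 44 z - 24} = f(z).
F(7) = - \frac{\log{\left(6 \right)}}{10} - \frac{\log{\left(4 \right)}}{26} - \frac{9 \operatorname{atan}{\left(\frac{7}{2} \right)}}{520} + \frac{7 \log{\left(53 \right)}}{1040} + \frac{\log{\left(5 \right)}}{8}; F(4) = - \frac{\log{\left(3 \right)}}{10} - \frac{9 \operatorname{atan}{\left(2 \right)}}{520} + \frac{7 \log{\left(20 \right)}}{1040} + \frac{\log{\left(2 \right)}}{8}.
Integral = F(7) - F(4) = - \frac{\log{\left(6 \right)}}{10} - \frac{\log{\left(2 \right)}}{8} - \frac{\log{\left(4 \right)}}{26} - \frac{9 \operatorname{atan}{\left(\frac{7}{2} \right)}}{520} - \frac{7 \log{\left(20 \right)}}{1040} + \frac{9 \operatorname{atan}{\left(2 \right)}}{520} + \frac{7 \log{\left(53 \right)}}{1040} + \frac{\log{\left(3 \right)}}{10} + \frac{\log{\left(5 \right)}}{8}.

Antiderivative: F(z) = - \frac{\log{\left(z - 3 \right)}}{26} + \frac{\log{\left(z - 2 \right)}}{8} - \frac{\log{\left(z - 1 \right)}}{10} + \frac{7 \log{\left(z^{2} + 4 \right)}}{1040} - \frac{9 \operatorname{atan}{\left(\frac{z}{2} \right)}}{520}; value = - \frac{\log{\left(6 \right)}}{10} - \frac{\log{\left(2 \right)}}{8} - \frac{\log{\left(4 \right)}}{26} - \frac{9 \operatorname{atan}{\left(\frac{7}{2} \right)}}{520} - \frac{7 \log{\left(20 \right)}}{1040} + \frac{9 \operatorname{atan}{\left(2 \right)}}{520} + \frac{7 \log{\left(53 \right)}}{1040} + \frac{\log{\left(3 \right)}}{10} + \frac{\log{\left(5 \right)}}{8}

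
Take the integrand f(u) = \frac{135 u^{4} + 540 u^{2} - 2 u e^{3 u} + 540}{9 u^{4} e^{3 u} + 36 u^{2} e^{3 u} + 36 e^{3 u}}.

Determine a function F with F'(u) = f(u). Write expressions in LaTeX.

A first test for any F(u): its u-derivative must equal f(u) identically.
Check: d/du[- \frac{\left(45 u^{2} - e^{3 u} + 90\right) e^{- 3 u}}{9 \left(u^{2} + 2\right)}] = \frac{135 u^{4} + 540 u^{2} - 2 u e^{3 u} + 540}{9 u^{4} e^{3 u} + 36 u^{2} e^{3 u} + 36 e^{3 u}} = f(u).

An antiderivative is F(u) = - \frac{\left(45 u^{2} - e^{3 u} + 90\right) e^{- 3 u}}{9 \left(u^{2} + 2\right)}.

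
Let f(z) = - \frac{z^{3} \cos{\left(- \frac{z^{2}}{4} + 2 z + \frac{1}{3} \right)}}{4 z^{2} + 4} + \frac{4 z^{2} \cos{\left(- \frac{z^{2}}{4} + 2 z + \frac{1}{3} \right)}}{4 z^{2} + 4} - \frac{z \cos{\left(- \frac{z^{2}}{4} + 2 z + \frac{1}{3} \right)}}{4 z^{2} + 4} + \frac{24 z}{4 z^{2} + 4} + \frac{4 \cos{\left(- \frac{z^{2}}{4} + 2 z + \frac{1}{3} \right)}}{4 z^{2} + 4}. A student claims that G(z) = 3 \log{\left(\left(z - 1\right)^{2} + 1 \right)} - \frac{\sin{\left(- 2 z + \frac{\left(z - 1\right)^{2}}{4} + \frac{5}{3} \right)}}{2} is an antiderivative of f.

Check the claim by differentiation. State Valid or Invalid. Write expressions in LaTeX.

d/dz[G] = \frac{- z^{3} \cos{\left(\frac{z^{2}}{4} - \frac{5 z}{2} + \frac{23}{12} \right)} + 7 z^{2} \cos{\left(\frac{z^{2}}{4} - \frac{5 z}{2} + \frac{23}{12} \right)} - 12 z \cos{\left(\frac{z^{2}}{4} - \frac{5 z}{2} + \frac{23}{12} \right)} + 24 z + 10 \cos{\left(\frac{z^{2}}{4} - \frac{5 z}{2} + \frac{23}{12} \right)} - 24}{4 z^{2} - 8 z + 8}
d/dz[G] - f(z) = \frac{z^{5} \cos{\left(- \frac{z^{2}}{4} + 2 z + \frac{1}{3} \right)} - z^{5} \cos{\left(\frac{z^{2}}{4} - \frac{5 z}{2} + \frac{23}{12} \right)} - 6 z^{4} \cos{\left(- \frac{z^{2}}{4} + 2 z + \frac{1}{3} \right)} + 7 z^{4} \cos{\left(\frac{z^{2}}{4} - \frac{5 z}{2} + \frac{23}{12} \right)} + 11 z^{3} \cos{\left(- \frac{z^{2}}{4} + 2 z + \frac{1}{3} \right)} - 13 z^{3} \cos{\left(\frac{z^{2}}{4} - \frac{5 z}{2} + \frac{23}{12} \right)} - 14 z^{2} \cos{\left(- \frac{z^{2}}{4} + 2 z + \frac{1}{3} \right)} + 17 z^{2} \cos{\left(\frac{z^{2}}{4} - \frac{5 z}{2} + \frac{23}{12} \right)} + 24 z^{2} + 10 z \cos{\left(- \frac{z^{2}}{4} + 2 z + \frac{1}{3} \right)} - 12 z \cos{\left(\frac{z^{2}}{4} - \frac{5 z}{2} + \frac{23}{12} \right)} - 24 z - 8 \cos{\left(- \frac{z^{2}}{4} + 2 z + \frac{1}{3} \right)} + 10 \cos{\left(\frac{z^{2}}{4} - \frac{5 z}{2} + \frac{23}{12} \right)} - 24}{4 z^{4} - 8 z^{3} + 12 z^{2} - 8 z + 8} != 0.

Invalid: d/dz[G] - f = \frac{z^{5} \cos{\left(- \frac{z^{2}}{4} + 2 z + \frac{1}{3} \right)} - z^{5} \cos{\left(\frac{z^{2}}{4} - \frac{5 z}{2} + \frac{23}{12} \right)} - 6 z^{4} \cos{\left(- \frac{z^{2}}{4} + 2 z + \frac{1}{3} \right)} + 7 z^{4} \cos{\left(\frac{z^{2}}{4} - \frac{5 z}{2} + \frac{23}{12} \right)} + 11 z^{3} \cos{\left(- \frac{z^{2}}{4} + 2 z + \frac{1}{3} \right)} - 13 z^{3} \cos{\left(\frac{z^{2}}{4} - \frac{5 z}{2} + \frac{23}{12} \right)} - 14 z^{2} \cos{\left(- \frac{z^{2}}{4} + 2 z + \frac{1}{3} \right)} + 17 z^{2} \cos{\left(\frac{z^{2}}{4} - \frac{5 z}{2} + \frac{23}{12} \right)} + 24 z^{2} + 10 z \cos{\left(- \frac{z^{2}}{4} + 2 z + \frac{1}{3} \right)} - 12 z \cos{\left(\frac{z^{2}}{4} - \frac{5 z}{2} + \frac{23}{12} \right)} - 24 z - 8 \cos{\left(- \frac{z^{2}}{4} + 2 z + \frac{1}{3} \right)} + 10 \cos{\left(\frac{z^{2}}{4} - \frac{5 z}{2} + \frac{23}{12} \right)} - 24}{4 z^{4} - 8 z^{3} + 12 z^{2} - 8 z + 8}, which is not 0.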